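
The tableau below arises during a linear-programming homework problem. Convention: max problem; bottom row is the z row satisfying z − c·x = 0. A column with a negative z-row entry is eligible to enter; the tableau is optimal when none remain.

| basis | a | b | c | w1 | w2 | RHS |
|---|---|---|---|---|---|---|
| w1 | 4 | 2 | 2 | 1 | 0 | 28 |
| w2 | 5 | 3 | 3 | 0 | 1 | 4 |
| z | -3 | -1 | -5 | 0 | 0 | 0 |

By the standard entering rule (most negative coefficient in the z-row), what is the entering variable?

Negative z-row entries: a: -3, b: -1, c: -5.
The most negative is -5 in column c, so c enters.

c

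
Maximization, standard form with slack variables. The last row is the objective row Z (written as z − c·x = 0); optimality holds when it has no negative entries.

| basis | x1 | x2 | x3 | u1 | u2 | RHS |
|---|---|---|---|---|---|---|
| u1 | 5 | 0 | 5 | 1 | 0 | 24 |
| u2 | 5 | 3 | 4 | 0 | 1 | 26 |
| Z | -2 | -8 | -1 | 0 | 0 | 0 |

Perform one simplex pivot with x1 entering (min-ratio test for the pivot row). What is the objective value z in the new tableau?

Ratio test on column x1 — row 1: 24/5 = 24/5; row 2: 26/5 = 26/5. Minimum is 24/5 at row 1 (u1 leaves); pivot element 5.
Pivot on row 1; the Z-row RHS becomes 0 − (-2)·(24/5) = 48/5.

48/5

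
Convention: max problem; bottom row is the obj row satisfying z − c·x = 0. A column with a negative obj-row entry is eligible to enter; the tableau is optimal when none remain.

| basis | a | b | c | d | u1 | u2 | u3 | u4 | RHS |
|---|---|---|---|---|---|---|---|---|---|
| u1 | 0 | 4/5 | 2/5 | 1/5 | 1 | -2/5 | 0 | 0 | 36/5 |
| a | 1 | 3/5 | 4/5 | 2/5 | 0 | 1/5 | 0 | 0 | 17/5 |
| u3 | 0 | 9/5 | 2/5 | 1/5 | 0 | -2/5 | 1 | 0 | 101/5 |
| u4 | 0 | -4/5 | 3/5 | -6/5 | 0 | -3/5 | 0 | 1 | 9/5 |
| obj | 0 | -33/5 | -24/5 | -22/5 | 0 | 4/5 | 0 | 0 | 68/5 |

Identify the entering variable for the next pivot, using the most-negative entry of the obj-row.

Negative obj-row entries: b: -33/5, c: -24/5, d: -22/5.
The most negative is -33/5 in column b, so b enters.

b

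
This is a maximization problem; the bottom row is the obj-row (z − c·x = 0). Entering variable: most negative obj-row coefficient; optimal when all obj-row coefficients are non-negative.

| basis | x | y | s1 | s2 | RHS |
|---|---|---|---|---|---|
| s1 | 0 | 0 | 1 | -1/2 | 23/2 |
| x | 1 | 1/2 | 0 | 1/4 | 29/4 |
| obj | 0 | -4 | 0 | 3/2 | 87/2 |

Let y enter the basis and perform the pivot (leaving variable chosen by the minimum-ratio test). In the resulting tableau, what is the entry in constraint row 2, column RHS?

Ratio test on column y — row 1: entry 0 ≤ 0; row 2: (29/4)/(1/2) = 29/2. Minimum is 29/2 at row 2 (x leaves); pivot element 1/2.
Divide row 2 by 1/2; eliminate column y from the other rows.
In the new row 2, the RHS entry is the old entry divided by the pivot: (29/4)/(1/2) = 29/2.

29/2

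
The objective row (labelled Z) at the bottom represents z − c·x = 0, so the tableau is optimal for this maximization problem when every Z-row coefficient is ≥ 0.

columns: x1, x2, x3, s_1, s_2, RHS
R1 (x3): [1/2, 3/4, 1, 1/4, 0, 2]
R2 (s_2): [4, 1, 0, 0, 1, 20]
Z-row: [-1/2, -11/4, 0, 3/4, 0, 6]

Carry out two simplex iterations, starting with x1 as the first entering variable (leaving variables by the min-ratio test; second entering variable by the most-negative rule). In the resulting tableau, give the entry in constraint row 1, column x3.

4/3

Ratio test on column x1 — row 1: 2/(1/2) = 4; row 2: 20/4 = 5. Minimum is 4 at row 1 (x3 leaves); pivot element 1/2.
Divide row 1 by 1/2; eliminate column x1 from the other rows.
Second iteration: most negative Z-row entry is -2 in column x2, so x2 enters.
Ratio test on column x2 — row 1: 4/(3/2) = 8/3; row 2: entry -5 ≤ 0. Minimum is 8/3 at row 1 (x1 leaves); pivot element 3/2.
Divide row 1 by 3/2; eliminate column x2 from the other rows.
After both pivots, the entry at constraint row 1, column x3 is 4/3.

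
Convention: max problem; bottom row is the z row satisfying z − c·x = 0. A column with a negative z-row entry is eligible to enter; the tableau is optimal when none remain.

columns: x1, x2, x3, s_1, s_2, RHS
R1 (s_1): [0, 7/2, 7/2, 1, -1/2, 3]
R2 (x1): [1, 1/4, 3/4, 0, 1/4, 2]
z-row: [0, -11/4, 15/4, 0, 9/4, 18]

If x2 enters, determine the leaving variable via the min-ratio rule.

Column x2 entries and ratios — s_1: 3/(7/2) = 6/7; x1: 2/(1/4) = 8.
Smallest ratio is 6/7 in the row of s_1, so s_1 leaves.

s_1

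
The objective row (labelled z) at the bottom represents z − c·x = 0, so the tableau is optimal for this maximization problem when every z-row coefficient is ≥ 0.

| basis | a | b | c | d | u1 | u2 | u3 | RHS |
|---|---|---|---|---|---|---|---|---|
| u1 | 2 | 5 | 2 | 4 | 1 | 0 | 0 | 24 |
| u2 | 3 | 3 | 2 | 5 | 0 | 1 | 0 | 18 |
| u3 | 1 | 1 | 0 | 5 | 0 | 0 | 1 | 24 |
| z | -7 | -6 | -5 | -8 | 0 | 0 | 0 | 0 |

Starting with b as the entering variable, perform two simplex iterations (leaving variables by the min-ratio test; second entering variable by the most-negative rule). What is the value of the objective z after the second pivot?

Ratio test on column b — row 1: 24/5 = 24/5; row 2: 18/3 = 6; row 3: 24/1 = 24. Minimum is 24/5 at row 1 (u1 leaves); pivot element 5.
Pivot on row 1; the z-row RHS becomes 0 − (-6)·(24/5) = 144/5.
Next entering variable (most negative z-row entry -23/5): a.
Ratio test on column a — row 1: (24/5)/(2/5) = 12; row 2: (18/5)/(9/5) = 2; row 3: (96/5)/(3/5) = 32. Minimum is 2 at row 2 (u2 leaves); pivot element 9/5.
After the second pivot the z-row RHS is 144/5 − (-23/5)·2 = 38.

38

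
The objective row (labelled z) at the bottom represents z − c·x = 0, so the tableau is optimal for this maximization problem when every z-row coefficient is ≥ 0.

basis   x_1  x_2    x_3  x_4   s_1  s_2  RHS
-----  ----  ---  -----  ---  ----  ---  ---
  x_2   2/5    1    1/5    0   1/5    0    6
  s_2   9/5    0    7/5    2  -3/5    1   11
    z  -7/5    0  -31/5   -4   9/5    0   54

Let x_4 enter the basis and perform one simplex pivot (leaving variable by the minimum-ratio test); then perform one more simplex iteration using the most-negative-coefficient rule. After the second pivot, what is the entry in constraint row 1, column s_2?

Ratio test on column x_4 — row 1: entry 0 ≤ 0; row 2: 11/2 = 11/2. Minimum is 11/2 at row 2 (s_2 leaves); pivot element 2.
Divide row 2 by 2; eliminate column x_4 from the other rows.
Second iteration: most negative z-row entry is -17/5 in column x_3, so x_3 enters.
Ratio test on column x_3 — row 1: 6/(1/5) = 30; row 2: (11/2)/(7/10) = 55/7. Minimum is 55/7 at row 2 (x_4 leaves); pivot element 7/10.
Divide row 2 by 7/10; eliminate column x_3 from the other rows.
After both pivots, the entry at constraint row 1, column s_2 is -1/7.

-1/7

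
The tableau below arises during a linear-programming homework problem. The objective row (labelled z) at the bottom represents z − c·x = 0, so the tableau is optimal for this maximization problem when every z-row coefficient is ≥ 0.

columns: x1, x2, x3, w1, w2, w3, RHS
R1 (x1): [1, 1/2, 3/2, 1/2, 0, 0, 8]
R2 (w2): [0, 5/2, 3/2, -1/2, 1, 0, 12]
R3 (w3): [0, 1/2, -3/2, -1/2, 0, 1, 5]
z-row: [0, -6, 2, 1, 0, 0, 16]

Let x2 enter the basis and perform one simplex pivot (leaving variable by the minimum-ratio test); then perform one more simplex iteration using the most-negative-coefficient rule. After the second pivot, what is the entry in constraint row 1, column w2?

Ratio test on column x2 — row 1: 8/(1/2) = 16; row 2: 12/(5/2) = 24/5; row 3: 5/(1/2) = 10. Minimum is 24/5 at row 2 (w2 leaves); pivot element 5/2.
Divide row 2 by 5/2; eliminate column x2 from the other rows.
Second iteration: most negative z-row entry is -1/5 in column w1, so w1 enters.
Ratio test on column w1 — row 1: (28/5)/(3/5) = 28/3; row 2: entry -1/5 ≤ 0; row 3: entry -2/5 ≤ 0. Minimum is 28/3 at row 1 (x1 leaves); pivot element 3/5.
Divide row 1 by 3/5; eliminate column w1 from the other rows.
After both pivots, the entry at constraint row 1, column w2 is -1/3.

-1/3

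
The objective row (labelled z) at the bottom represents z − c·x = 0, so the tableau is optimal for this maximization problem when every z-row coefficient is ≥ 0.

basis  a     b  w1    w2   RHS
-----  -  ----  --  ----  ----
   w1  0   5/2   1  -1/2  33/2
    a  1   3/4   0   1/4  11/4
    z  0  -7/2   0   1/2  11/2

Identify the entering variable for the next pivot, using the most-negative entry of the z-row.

Negative z-row entries: b: -7/2.
The most negative is -7/2 in column b, so b enters.

b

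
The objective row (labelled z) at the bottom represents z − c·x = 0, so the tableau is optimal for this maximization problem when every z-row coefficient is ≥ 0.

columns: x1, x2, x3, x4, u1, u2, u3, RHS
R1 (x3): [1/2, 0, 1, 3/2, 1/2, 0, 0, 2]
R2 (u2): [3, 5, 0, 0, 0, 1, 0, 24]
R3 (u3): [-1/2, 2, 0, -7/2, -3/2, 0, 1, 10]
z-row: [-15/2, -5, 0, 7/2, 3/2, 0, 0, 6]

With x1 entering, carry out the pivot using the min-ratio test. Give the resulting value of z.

36

Ratio test on column x1 — row 1: 2/(1/2) = 4; row 2: 24/3 = 8; row 3: entry -1/2 ≤ 0. Minimum is 4 at row 1 (x3 leaves); pivot element 1/2.
Pivot on row 1; the z-row RHS becomes 6 − (-15/2)·4 = 36.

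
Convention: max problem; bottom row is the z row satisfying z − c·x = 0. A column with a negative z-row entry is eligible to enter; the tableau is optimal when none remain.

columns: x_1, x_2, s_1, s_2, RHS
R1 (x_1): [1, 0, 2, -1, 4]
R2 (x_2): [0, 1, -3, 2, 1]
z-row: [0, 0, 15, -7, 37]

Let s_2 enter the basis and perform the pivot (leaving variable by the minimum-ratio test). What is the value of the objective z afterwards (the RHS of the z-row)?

Ratio test on column s_2 — row 1: entry -1 ≤ 0; row 2: 1/2 = 1/2. Minimum is 1/2 at row 2 (x_2 leaves); pivot element 2.
Pivot on row 2; the z-row RHS becomes 37 − (-7)·(1/2) = 81/2.

81/2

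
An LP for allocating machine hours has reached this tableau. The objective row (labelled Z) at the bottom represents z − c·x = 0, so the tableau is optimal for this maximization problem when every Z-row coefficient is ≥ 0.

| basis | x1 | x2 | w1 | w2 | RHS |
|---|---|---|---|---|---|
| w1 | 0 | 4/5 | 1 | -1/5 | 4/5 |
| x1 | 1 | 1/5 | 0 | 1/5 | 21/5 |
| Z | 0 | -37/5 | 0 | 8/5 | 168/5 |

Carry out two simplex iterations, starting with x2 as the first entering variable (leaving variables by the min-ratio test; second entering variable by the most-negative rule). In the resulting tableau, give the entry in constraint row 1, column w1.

Ratio test on column x2 — row 1: (4/5)/(4/5) = 1; row 2: (21/5)/(1/5) = 21. Minimum is 1 at row 1 (w1 leaves); pivot element 4/5.
Divide row 1 by 4/5; eliminate column x2 from the other rows.
Second iteration: most negative Z-row entry is -1/4 in column w2, so w2 enters.
Ratio test on column w2 — row 1: entry -1/4 ≤ 0; row 2: 4/(1/4) = 16. Minimum is 16 at row 2 (x1 leaves); pivot element 1/4.
Divide row 2 by 1/4; eliminate column w2 from the other rows.
After both pivots, the entry at constraint row 1, column w1 is 1.

1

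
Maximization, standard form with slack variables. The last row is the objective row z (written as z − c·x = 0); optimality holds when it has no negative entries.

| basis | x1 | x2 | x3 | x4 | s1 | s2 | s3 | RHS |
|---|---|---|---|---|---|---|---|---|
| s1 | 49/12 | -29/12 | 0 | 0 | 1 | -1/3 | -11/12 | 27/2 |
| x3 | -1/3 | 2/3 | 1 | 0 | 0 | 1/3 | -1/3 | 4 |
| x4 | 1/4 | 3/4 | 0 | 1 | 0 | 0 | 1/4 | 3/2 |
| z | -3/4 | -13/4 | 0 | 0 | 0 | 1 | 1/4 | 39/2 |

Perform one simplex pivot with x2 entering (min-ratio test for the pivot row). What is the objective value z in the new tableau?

26

Ratio test on column x2 — row 1: entry -29/12 ≤ 0; row 2: 4/(2/3) = 6; row 3: (3/2)/(3/4) = 2. Minimum is 2 at row 3 (x4 leaves); pivot element 3/4.
Pivot on row 3; the z-row RHS becomes 39/2 − (-13/4)·2 = 26.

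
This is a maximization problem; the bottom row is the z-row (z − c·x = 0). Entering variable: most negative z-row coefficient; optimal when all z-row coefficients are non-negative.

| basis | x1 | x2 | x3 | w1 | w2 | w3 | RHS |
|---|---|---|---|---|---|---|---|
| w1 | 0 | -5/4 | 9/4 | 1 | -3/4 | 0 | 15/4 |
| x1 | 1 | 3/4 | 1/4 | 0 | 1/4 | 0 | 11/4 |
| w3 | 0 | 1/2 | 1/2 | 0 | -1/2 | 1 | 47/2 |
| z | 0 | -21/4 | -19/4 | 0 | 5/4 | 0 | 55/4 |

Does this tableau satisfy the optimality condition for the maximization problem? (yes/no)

The z-row has a negative entry -21/4 in column x2, so it is not optimal.

no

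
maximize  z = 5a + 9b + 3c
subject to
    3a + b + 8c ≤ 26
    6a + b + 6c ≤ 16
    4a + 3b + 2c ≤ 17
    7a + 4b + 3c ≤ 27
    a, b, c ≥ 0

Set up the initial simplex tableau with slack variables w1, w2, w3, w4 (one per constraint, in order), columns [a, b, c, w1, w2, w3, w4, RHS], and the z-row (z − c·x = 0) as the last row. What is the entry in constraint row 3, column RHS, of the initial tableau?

The RHS of constraint 3 is b_3 = 17.

17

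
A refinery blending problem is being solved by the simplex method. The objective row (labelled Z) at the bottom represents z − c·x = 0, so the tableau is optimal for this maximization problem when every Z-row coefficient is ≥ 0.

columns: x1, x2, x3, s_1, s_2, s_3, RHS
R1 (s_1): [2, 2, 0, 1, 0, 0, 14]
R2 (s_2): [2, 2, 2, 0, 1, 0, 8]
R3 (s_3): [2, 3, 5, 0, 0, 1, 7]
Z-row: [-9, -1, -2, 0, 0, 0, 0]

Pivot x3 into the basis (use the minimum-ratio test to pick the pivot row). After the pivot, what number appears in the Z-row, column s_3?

2/5

Ratio test on column x3 — row 1: entry 0 ≤ 0; row 2: 8/2 = 4; row 3: 7/5 = 7/5. Minimum is 7/5 at row 3 (s_3 leaves); pivot element 5.
Divide row 3 by 5; eliminate column x3 from the other rows.
Z-row update in column s_3: 0 − (-2)·(1/5) = 2/5.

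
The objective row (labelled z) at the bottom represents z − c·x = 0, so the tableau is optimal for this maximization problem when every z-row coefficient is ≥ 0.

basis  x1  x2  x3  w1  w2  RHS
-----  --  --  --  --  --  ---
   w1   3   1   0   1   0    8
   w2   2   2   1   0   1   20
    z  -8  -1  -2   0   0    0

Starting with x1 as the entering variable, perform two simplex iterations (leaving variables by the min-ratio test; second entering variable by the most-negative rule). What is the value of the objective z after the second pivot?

Ratio test on column x1 — row 1: 8/3 = 8/3; row 2: 20/2 = 10. Minimum is 8/3 at row 1 (w1 leaves); pivot element 3.
Pivot on row 1; the z-row RHS becomes 0 − (-8)·(8/3) = 64/3.
Next entering variable (most negative z-row entry -2): x3.
Ratio test on column x3 — row 1: entry 0 ≤ 0; row 2: (44/3)/1 = 44/3. Minimum is 44/3 at row 2 (w2 leaves); pivot element 1.
After the second pivot the z-row RHS is 64/3 − (-2)·(44/3) = 152/3.

152/3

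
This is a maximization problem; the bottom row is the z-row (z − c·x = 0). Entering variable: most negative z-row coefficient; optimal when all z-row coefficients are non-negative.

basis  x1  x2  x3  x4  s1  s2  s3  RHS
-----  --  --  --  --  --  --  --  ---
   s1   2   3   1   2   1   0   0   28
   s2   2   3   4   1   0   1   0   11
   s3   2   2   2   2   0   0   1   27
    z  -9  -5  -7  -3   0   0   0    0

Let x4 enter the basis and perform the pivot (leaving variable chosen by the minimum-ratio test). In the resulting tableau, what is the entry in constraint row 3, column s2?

Ratio test on column x4 — row 1: 28/2 = 14; row 2: 11/1 = 11; row 3: 27/2 = 27/2. Minimum is 11 at row 2 (s2 leaves); pivot element 1.
Divide row 2 by 1; eliminate column x4 from the other rows.
Row 3 update in column s2: 0 − 2·1 = -2.

-2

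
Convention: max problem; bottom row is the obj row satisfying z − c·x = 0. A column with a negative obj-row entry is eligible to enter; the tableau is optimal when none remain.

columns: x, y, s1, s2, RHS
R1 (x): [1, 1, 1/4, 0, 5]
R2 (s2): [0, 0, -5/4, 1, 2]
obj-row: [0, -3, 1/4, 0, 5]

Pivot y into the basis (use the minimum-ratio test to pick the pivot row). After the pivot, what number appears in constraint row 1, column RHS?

5

Ratio test on column y — row 1: 5/1 = 5; row 2: entry 0 ≤ 0. Minimum is 5 at row 1 (x leaves); pivot element 1.
Divide row 1 by 1; eliminate column y from the other rows.
In the new row 1, the RHS entry is the old entry divided by the pivot: 5/1 = 5.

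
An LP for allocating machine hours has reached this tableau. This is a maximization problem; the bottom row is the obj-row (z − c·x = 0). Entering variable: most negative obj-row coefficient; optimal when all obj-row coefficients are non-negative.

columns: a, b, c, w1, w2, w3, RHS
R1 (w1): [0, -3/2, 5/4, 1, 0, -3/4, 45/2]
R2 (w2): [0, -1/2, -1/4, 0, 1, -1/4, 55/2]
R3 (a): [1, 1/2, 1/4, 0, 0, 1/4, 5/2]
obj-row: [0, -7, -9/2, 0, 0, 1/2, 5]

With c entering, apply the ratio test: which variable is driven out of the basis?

Column c entries and ratios — w1: (45/2)/(5/4) = 18; w2: -1/4 ≤ 0, skip; a: (5/2)/(1/4) = 10.
Smallest ratio is 10 in the row of a, so a leaves.

a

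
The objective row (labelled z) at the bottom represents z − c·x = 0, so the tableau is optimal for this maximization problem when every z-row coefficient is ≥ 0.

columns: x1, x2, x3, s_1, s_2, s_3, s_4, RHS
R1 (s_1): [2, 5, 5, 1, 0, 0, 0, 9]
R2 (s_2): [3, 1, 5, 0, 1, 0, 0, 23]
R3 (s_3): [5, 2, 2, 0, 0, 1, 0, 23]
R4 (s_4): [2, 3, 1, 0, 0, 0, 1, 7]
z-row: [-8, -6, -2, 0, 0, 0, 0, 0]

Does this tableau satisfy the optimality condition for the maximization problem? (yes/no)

The z-row has a negative entry -8 in column x1, so it is not optimal.

no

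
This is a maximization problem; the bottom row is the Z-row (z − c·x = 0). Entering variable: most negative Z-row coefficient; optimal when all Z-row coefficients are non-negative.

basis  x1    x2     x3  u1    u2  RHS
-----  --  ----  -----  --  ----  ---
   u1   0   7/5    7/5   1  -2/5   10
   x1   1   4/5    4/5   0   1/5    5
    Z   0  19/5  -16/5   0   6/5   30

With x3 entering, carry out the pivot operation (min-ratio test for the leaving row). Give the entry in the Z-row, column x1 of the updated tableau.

4

Ratio test on column x3 — row 1: 10/(7/5) = 50/7; row 2: 5/(4/5) = 25/4. Minimum is 25/4 at row 2 (x1 leaves); pivot element 4/5.
Divide row 2 by 4/5; eliminate column x3 from the other rows.
Z-row update in column x1: 0 − (-16/5)·(5/4) = 4.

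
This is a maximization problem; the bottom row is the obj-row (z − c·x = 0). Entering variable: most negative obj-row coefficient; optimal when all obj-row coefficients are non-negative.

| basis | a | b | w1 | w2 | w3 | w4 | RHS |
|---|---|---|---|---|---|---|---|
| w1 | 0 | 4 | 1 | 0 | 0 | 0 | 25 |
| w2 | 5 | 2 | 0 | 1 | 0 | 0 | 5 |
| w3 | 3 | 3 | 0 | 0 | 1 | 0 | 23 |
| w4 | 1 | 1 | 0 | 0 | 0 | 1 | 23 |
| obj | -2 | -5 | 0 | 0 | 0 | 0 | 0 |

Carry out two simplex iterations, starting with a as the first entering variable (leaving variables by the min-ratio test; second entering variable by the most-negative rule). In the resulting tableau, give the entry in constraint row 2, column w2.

1/2

Ratio test on column a — row 1: entry 0 ≤ 0; row 2: 5/5 = 1; row 3: 23/3 = 23/3; row 4: 23/1 = 23. Minimum is 1 at row 2 (w2 leaves); pivot element 5.
Divide row 2 by 5; eliminate column a from the other rows.
Second iteration: most negative obj-row entry is -21/5 in column b, so b enters.
Ratio test on column b — row 1: 25/4 = 25/4; row 2: 1/(2/5) = 5/2; row 3: 20/(9/5) = 100/9; row 4: 22/(3/5) = 110/3. Minimum is 5/2 at row 2 (a leaves); pivot element 2/5.
Divide row 2 by 2/5; eliminate column b from the other rows.
After both pivots, the entry at constraint row 2, column w2 is 1/2.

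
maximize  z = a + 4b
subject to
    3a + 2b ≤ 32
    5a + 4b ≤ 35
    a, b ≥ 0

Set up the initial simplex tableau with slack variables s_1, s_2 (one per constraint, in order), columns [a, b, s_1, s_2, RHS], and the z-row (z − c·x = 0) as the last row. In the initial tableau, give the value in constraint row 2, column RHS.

The RHS of constraint 2 is b_2 = 35.

35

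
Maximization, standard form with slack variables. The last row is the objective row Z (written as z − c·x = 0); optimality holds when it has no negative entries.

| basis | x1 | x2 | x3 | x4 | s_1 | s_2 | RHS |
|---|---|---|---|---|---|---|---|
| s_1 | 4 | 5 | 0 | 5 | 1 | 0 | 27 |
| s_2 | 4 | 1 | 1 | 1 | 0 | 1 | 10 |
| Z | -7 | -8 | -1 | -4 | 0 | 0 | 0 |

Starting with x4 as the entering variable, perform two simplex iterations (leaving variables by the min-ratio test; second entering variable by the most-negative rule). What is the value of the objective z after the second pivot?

Ratio test on column x4 — row 1: 27/5 = 27/5; row 2: 10/1 = 10. Minimum is 27/5 at row 1 (s_1 leaves); pivot element 5.
Pivot on row 1; the Z-row RHS becomes 0 − (-4)·(27/5) = 108/5.
Next entering variable (most negative Z-row entry -4): x2.
Ratio test on column x2 — row 1: (27/5)/1 = 27/5; row 2: entry 0 ≤ 0. Minimum is 27/5 at row 1 (x4 leaves); pivot element 1.
After the second pivot the Z-row RHS is 108/5 − (-4)·(27/5) = 216/5.

216/5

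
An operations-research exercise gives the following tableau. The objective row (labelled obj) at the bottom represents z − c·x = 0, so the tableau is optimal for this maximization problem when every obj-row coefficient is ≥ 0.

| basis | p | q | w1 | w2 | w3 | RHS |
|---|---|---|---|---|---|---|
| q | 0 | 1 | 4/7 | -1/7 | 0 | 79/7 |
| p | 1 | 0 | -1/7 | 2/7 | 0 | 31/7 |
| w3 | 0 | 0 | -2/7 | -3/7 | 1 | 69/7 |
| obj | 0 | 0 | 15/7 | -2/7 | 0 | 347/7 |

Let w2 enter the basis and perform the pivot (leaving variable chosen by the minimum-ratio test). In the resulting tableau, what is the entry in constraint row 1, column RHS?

Ratio test on column w2 — row 1: entry -1/7 ≤ 0; row 2: (31/7)/(2/7) = 31/2; row 3: entry -3/7 ≤ 0. Minimum is 31/2 at row 2 (p leaves); pivot element 2/7.
Divide row 2 by 2/7; eliminate column w2 from the other rows.
Row 1 update in column RHS: 79/7 − (-1/7)·(31/2) = 27/2.

27/2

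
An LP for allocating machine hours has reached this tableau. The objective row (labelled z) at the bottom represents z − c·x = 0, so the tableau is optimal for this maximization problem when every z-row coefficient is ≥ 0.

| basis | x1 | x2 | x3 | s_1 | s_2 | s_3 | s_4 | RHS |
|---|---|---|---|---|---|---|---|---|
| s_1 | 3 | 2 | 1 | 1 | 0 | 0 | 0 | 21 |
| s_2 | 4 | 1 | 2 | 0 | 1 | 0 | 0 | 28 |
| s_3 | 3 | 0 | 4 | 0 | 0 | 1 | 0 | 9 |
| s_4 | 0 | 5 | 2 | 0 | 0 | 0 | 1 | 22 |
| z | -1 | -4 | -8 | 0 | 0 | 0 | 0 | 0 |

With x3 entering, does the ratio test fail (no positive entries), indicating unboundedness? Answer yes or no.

no

Column x3 has positive entries in row(s) 1, 2, 3, 4, so the ratio test bounds it — not unbounded.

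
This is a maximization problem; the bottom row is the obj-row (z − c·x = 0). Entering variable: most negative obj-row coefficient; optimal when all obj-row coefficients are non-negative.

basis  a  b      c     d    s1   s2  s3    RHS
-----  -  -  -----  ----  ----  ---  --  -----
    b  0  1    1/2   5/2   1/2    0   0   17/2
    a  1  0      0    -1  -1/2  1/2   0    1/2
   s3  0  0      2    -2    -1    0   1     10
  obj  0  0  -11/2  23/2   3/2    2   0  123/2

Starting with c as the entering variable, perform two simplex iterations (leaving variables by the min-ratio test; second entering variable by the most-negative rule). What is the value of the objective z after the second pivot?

99

Ratio test on column c — row 1: (17/2)/(1/2) = 17; row 2: entry 0 ≤ 0; row 3: 10/2 = 5. Minimum is 5 at row 3 (s3 leaves); pivot element 2.
Pivot on row 3; the obj-row RHS becomes 123/2 − (-11/2)·5 = 89.
Next entering variable (most negative obj-row entry -5/4): s1.
Ratio test on column s1 — row 1: 6/(3/4) = 8; row 2: entry -1/2 ≤ 0; row 3: entry -1/2 ≤ 0. Minimum is 8 at row 1 (b leaves); pivot element 3/4.
After the second pivot the obj-row RHS is 89 − (-5/4)·8 = 99.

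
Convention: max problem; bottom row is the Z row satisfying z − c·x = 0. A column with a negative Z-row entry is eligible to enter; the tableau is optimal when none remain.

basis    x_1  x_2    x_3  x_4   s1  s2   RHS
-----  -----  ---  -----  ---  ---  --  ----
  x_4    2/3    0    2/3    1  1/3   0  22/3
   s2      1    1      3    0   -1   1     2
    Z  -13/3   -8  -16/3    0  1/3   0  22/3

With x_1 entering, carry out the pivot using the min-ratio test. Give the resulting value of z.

Ratio test on column x_1 — row 1: (22/3)/(2/3) = 11; row 2: 2/1 = 2. Minimum is 2 at row 2 (s2 leaves); pivot element 1.
Pivot on row 2; the Z-row RHS becomes 22/3 − (-13/3)·2 = 16.

16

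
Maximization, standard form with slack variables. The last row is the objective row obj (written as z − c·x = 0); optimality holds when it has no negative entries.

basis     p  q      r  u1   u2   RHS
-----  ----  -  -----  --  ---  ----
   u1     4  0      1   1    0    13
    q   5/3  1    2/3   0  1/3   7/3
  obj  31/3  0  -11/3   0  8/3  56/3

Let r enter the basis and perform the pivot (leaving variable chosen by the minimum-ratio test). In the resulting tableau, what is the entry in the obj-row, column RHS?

63/2

Ratio test on column r — row 1: 13/1 = 13; row 2: (7/3)/(2/3) = 7/2. Minimum is 7/2 at row 2 (q leaves); pivot element 2/3.
Divide row 2 by 2/3; eliminate column r from the other rows.
obj-row update in column RHS: 56/3 − (-11/3)·(7/2) = 63/2.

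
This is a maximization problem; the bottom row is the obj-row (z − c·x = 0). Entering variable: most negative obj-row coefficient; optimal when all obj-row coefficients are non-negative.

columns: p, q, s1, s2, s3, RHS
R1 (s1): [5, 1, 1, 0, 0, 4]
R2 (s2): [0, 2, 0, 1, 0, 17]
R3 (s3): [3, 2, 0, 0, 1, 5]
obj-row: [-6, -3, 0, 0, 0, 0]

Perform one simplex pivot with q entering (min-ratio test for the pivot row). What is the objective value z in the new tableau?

Ratio test on column q — row 1: 4/1 = 4; row 2: 17/2 = 17/2; row 3: 5/2 = 5/2. Minimum is 5/2 at row 3 (s3 leaves); pivot element 2.
Pivot on row 3; the obj-row RHS becomes 0 − (-3)·(5/2) = 15/2.

15/2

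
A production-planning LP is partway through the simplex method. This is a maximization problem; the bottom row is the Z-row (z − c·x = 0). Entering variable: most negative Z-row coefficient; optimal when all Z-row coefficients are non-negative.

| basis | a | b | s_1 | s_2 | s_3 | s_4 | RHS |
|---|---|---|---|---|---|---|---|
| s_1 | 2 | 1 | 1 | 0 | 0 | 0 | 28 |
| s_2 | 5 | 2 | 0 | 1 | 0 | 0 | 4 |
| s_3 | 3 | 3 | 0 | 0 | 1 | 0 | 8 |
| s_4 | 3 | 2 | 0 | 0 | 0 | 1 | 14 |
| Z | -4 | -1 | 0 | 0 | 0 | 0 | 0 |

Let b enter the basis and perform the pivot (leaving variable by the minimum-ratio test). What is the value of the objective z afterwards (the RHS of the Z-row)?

2

Ratio test on column b — row 1: 28/1 = 28; row 2: 4/2 = 2; row 3: 8/3 = 8/3; row 4: 14/2 = 7. Minimum is 2 at row 2 (s_2 leaves); pivot element 2.
Pivot on row 2; the Z-row RHS becomes 0 − (-1)·2 = 2.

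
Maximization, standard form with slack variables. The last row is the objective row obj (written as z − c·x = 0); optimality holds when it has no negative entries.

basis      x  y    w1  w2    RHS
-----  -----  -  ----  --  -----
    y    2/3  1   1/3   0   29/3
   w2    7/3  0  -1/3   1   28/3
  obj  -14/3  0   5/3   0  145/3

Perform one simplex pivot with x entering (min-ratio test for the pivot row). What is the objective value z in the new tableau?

Ratio test on column x — row 1: (29/3)/(2/3) = 29/2; row 2: (28/3)/(7/3) = 4. Minimum is 4 at row 2 (w2 leaves); pivot element 7/3.
Pivot on row 2; the obj-row RHS becomes 145/3 − (-14/3)·4 = 67.

67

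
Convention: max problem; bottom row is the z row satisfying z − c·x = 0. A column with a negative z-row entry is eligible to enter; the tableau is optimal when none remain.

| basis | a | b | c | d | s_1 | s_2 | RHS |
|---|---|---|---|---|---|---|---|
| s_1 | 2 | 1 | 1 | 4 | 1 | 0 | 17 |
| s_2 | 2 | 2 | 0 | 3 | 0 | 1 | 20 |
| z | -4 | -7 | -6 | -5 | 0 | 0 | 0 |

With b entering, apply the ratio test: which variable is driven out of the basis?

Column b entries and ratios — s_1: 17/1 = 17; s_2: 20/2 = 10.
Smallest ratio is 10 in the row of s_2, so s_2 leaves.

s_2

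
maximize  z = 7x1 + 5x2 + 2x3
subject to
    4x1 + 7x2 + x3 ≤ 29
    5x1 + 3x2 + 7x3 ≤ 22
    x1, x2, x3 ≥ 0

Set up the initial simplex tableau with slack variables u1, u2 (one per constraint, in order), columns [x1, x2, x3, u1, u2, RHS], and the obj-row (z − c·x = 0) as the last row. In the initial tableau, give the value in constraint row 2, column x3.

Constraint 2 has coefficient 7 on x3.

7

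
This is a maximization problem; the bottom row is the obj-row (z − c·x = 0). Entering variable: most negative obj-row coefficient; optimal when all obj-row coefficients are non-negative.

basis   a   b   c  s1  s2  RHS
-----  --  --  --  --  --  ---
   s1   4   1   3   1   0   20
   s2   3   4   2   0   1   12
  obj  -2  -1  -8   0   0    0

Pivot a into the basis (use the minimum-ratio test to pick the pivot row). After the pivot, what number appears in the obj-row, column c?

-20/3

Ratio test on column a — row 1: 20/4 = 5; row 2: 12/3 = 4. Minimum is 4 at row 2 (s2 leaves); pivot element 3.
Divide row 2 by 3; eliminate column a from the other rows.
obj-row update in column c: -8 − (-2)·(2/3) = -20/3.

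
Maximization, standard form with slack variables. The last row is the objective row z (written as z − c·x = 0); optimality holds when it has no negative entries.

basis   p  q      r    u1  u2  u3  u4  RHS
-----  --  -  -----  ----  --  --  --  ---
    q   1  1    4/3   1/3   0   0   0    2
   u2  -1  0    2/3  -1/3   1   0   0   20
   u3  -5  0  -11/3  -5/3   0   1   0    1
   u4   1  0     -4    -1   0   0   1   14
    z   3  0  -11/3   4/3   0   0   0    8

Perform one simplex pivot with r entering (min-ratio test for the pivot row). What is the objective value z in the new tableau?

Ratio test on column r — row 1: 2/(4/3) = 3/2; row 2: 20/(2/3) = 30; row 3: entry -11/3 ≤ 0; row 4: entry -4 ≤ 0. Minimum is 3/2 at row 1 (q leaves); pivot element 4/3.
Pivot on row 1; the z-row RHS becomes 8 − (-11/3)·(3/2) = 27/2.

27/2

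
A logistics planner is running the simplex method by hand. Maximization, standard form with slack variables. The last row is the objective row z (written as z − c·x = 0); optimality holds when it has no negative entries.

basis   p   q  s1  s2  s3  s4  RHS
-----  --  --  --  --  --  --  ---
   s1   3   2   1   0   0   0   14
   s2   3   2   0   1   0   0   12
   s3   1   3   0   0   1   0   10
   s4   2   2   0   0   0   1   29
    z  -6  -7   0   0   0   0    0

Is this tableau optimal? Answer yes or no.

The z-row has a negative entry -7 in column q, so it is not optimal.

no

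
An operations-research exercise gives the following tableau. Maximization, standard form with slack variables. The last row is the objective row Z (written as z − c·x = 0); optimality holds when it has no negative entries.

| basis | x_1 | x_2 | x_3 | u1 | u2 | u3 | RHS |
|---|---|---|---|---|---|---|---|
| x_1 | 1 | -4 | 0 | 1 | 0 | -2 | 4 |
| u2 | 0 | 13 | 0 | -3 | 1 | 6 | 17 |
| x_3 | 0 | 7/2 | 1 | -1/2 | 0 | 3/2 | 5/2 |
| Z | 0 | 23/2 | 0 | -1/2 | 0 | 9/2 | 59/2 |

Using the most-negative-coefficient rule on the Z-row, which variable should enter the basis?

Negative Z-row entries: u1: -1/2.
The most negative is -1/2 in column u1, so u1 enters.

u1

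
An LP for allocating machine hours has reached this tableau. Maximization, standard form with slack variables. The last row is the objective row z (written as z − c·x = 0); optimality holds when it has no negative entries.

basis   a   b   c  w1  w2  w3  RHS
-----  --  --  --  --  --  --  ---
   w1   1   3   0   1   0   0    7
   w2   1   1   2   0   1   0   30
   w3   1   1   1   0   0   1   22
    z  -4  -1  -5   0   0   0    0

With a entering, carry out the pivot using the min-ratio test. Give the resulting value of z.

28

Ratio test on column a — row 1: 7/1 = 7; row 2: 30/1 = 30; row 3: 22/1 = 22. Minimum is 7 at row 1 (w1 leaves); pivot element 1.
Pivot on row 1; the z-row RHS becomes 0 − (-4)·7 = 28.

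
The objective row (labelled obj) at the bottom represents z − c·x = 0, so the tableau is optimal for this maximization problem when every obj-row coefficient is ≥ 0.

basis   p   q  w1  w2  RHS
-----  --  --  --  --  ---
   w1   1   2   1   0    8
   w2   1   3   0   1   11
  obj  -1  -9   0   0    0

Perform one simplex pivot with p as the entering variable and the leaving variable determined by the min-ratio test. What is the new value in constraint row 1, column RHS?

Ratio test on column p — row 1: 8/1 = 8; row 2: 11/1 = 11. Minimum is 8 at row 1 (w1 leaves); pivot element 1.
Divide row 1 by 1; eliminate column p from the other rows.
In the new row 1, the RHS entry is the old entry divided by the pivot: 8/1 = 8.

8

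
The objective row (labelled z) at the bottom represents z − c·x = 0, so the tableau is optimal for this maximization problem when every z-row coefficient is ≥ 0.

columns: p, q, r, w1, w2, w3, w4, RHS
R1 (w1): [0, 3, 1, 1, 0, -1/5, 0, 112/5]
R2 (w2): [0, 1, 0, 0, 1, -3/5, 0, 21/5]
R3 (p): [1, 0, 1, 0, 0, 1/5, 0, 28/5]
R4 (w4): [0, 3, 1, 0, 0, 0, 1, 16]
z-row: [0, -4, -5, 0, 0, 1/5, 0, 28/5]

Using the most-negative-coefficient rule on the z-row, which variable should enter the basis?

Negative z-row entries: q: -4, r: -5.
The most negative is -5 in column r, so r enters.

r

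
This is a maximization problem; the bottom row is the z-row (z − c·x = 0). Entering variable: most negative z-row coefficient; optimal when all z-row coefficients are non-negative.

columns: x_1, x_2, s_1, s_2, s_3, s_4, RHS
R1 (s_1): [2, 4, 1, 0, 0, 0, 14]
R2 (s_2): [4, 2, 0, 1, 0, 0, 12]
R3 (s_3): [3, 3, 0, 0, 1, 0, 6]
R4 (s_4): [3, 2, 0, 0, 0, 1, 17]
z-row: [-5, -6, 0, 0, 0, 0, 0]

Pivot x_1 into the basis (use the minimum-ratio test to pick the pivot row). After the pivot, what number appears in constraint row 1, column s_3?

Ratio test on column x_1 — row 1: 14/2 = 7; row 2: 12/4 = 3; row 3: 6/3 = 2; row 4: 17/3 = 17/3. Minimum is 2 at row 3 (s_3 leaves); pivot element 3.
Divide row 3 by 3; eliminate column x_1 from the other rows.
Row 1 update in column s_3: 0 − 2·(1/3) = -2/3.

-2/3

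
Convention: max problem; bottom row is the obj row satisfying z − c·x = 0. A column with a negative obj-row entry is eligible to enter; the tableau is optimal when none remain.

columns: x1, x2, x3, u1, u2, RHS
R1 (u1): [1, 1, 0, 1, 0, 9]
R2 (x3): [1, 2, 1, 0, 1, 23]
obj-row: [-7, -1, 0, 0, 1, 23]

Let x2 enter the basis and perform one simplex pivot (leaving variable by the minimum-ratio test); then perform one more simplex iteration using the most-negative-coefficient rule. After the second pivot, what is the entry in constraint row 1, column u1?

1

Ratio test on column x2 — row 1: 9/1 = 9; row 2: 23/2 = 23/2. Minimum is 9 at row 1 (u1 leaves); pivot element 1.
Divide row 1 by 1; eliminate column x2 from the other rows.
Second iteration: most negative obj-row entry is -6 in column x1, so x1 enters.
Ratio test on column x1 — row 1: 9/1 = 9; row 2: entry -1 ≤ 0. Minimum is 9 at row 1 (x2 leaves); pivot element 1.
Divide row 1 by 1; eliminate column x1 from the other rows.
After both pivots, the entry at constraint row 1, column u1 is 1.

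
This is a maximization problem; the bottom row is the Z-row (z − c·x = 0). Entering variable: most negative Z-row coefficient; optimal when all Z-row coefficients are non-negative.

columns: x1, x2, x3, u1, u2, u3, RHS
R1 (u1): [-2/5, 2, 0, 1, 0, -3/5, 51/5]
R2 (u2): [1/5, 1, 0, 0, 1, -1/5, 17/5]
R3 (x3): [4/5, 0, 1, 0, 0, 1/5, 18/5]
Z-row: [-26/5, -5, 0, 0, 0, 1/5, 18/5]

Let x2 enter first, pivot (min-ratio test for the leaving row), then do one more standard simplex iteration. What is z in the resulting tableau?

79/2

Ratio test on column x2 — row 1: (51/5)/2 = 51/10; row 2: (17/5)/1 = 17/5; row 3: entry 0 ≤ 0. Minimum is 17/5 at row 2 (u2 leaves); pivot element 1.
Pivot on row 2; the Z-row RHS becomes 18/5 − (-5)·(17/5) = 103/5.
Next entering variable (most negative Z-row entry -21/5): x1.
Ratio test on column x1 — row 1: entry -4/5 ≤ 0; row 2: (17/5)/(1/5) = 17; row 3: (18/5)/(4/5) = 9/2. Minimum is 9/2 at row 3 (x3 leaves); pivot element 4/5.
After the second pivot the Z-row RHS is 103/5 − (-21/5)·(9/2) = 79/2.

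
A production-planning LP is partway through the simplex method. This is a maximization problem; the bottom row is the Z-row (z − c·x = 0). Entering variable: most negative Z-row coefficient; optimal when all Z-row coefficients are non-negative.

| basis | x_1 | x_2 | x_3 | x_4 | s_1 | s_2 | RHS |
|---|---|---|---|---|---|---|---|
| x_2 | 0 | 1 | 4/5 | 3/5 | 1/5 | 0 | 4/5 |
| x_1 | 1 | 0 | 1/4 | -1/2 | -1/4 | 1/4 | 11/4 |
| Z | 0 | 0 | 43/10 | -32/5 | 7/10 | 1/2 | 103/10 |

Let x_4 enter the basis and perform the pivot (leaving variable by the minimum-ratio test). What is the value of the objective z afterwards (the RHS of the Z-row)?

Ratio test on column x_4 — row 1: (4/5)/(3/5) = 4/3; row 2: entry -1/2 ≤ 0. Minimum is 4/3 at row 1 (x_2 leaves); pivot element 3/5.
Pivot on row 1; the Z-row RHS becomes 103/10 − (-32/5)·(4/3) = 113/6.

113/6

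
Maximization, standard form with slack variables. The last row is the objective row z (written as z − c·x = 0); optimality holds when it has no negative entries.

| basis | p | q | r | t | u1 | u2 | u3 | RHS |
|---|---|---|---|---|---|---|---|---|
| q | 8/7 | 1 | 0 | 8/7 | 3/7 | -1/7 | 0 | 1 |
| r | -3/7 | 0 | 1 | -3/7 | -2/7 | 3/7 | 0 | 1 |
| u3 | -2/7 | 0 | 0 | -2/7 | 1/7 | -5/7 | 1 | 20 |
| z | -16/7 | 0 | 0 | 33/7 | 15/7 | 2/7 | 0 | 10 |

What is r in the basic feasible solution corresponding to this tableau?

1

r is basic (row 2); its value is the RHS of that row, 1.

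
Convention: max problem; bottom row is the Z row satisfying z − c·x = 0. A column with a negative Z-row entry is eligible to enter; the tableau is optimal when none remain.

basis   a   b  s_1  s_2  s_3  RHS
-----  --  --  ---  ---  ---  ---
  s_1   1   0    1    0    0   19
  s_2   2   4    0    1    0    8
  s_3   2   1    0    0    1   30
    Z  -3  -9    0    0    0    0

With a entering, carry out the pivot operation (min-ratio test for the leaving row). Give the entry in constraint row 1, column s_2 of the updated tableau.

Ratio test on column a — row 1: 19/1 = 19; row 2: 8/2 = 4; row 3: 30/2 = 15. Minimum is 4 at row 2 (s_2 leaves); pivot element 2.
Divide row 2 by 2; eliminate column a from the other rows.
Row 1 update in column s_2: 0 − 1·(1/2) = -1/2.

-1/2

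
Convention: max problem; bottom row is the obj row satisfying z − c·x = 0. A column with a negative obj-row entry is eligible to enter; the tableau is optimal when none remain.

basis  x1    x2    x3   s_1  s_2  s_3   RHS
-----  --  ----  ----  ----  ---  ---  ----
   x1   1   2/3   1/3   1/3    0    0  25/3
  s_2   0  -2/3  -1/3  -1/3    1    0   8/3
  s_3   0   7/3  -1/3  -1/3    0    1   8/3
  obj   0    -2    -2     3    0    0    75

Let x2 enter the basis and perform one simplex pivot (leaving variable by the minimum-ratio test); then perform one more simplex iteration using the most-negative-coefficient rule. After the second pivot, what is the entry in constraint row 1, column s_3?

-2/3

Ratio test on column x2 — row 1: (25/3)/(2/3) = 25/2; row 2: entry -2/3 ≤ 0; row 3: (8/3)/(7/3) = 8/7. Minimum is 8/7 at row 3 (s_3 leaves); pivot element 7/3.
Divide row 3 by 7/3; eliminate column x2 from the other rows.
Second iteration: most negative obj-row entry is -16/7 in column x3, so x3 enters.
Ratio test on column x3 — row 1: (53/7)/(3/7) = 53/3; row 2: entry -3/7 ≤ 0; row 3: entry -1/7 ≤ 0. Minimum is 53/3 at row 1 (x1 leaves); pivot element 3/7.
Divide row 1 by 3/7; eliminate column x3 from the other rows.
After both pivots, the entry at constraint row 1, column s_3 is -2/3.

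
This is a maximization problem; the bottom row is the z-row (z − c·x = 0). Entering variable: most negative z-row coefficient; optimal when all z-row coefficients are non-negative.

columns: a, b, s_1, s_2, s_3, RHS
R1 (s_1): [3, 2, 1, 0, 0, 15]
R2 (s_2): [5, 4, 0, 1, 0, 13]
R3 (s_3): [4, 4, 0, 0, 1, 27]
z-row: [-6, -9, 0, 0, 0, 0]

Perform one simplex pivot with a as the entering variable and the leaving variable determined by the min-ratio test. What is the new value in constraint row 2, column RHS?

13/5

Ratio test on column a — row 1: 15/3 = 5; row 2: 13/5 = 13/5; row 3: 27/4 = 27/4. Minimum is 13/5 at row 2 (s_2 leaves); pivot element 5.
Divide row 2 by 5; eliminate column a from the other rows.
In the new row 2, the RHS entry is the old entry divided by the pivot: 13/5 = 13/5.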